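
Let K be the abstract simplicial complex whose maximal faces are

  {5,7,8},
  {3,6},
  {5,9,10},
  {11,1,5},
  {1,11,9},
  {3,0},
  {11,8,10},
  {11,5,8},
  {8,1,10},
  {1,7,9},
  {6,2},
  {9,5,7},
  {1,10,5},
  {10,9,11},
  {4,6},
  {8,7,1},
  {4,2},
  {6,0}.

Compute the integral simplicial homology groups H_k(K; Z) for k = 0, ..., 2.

H_0 ≅ Z^2,  H_1 ≅ Z^2 ⊕ Z/2,  H_2 = 0.

K has 12 vertices, 24 edges, 12 triangles.
rank ∂_0 = 0, rank ∂_1 = 10 ⇒ b_0 = 12 − 0 − 10 = 2; all invariant factors of ∂_1 are 1 so no torsion. So H_0 ≅ Z^2.
rank ∂_1 = 10, rank ∂_2 = 12 ⇒ b_1 = 24 − 10 − 12 = 2; ∂_2 has invariant factor(s) [2] giving torsion. So H_1 ≅ Z^2 ⊕ Z/2.
rank ∂_2 = 12, rank ∂_3 = 0 ⇒ b_2 = 12 − 12 − 0 = 0. So H_2 ≅ 0.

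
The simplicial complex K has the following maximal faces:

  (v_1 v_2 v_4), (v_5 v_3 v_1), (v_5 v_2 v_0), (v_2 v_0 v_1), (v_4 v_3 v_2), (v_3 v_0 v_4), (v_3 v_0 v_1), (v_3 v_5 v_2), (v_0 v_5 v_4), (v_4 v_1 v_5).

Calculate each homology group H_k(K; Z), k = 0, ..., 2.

H_0 ≅ Z,  H_1 ≅ Z/2Z,  H_2 = 0.

Take the total order v_0 < v_1 < v_2 < v_3 < v_4 < v_5 on the vertex set. Then K (dimension 2) consists of the simplices:

  0-simplices (6): [v_0], [v_1], [v_2], [v_3], [v_4], [v_5]
  1-simplices (15): (15 of them)
  2-simplices (10): [v_0,v_1,v_2], [v_0,v_1,v_3], [v_0,v_2,v_5], [v_0,v_3,v_4], [v_0,v_4,v_5], [v_1,v_2,v_4], [v_1,v_3,v_5], [v_1,v_4,v_5], [v_2,v_3,v_4], [v_2,v_3,v_5]

Hence C_0 ≅ Z^6, C_1 ≅ Z^15, C_2 ≅ Z^10.

∂_1: C_1 → C_0 maps an edge to its endpoints' difference, ∂[p,q] = q − p. For instance
  ∂[v_0,v_5] = [v_5] − [v_0].
The 6×15 boundary matrix has rank 5 and Smith normal form diag(1,1,1,1,1).

Boundary ∂_2: C_2 → C_1 sends each 2-simplex [p,q,r] to [q,r] − [p,r] + [p,q]. For instance
  ∂[v_1,v_3,v_5] = [v_3,v_5] − [v_1,v_5] + [v_1,v_3],
  ∂[v_1,v_4,v_5] = [v_4,v_5] − [v_1,v_5] + [v_1,v_4].
This gives a 15×10 integer matrix of rank 10; reducing to Smith normal form yields diagonal entries (1,1,1,1,1,1,1,1,1,2).

Now H_k = ker ∂_k / im ∂_{k+1}, so:

  H_0: rank C_0 − rank ∂_1 = 6 − 5 = 1, and the invariant factors of ∂_1 are all 1, so H_0 = Z.
  H_1: rank ker ∂_1 − rank ∂_2 = (15 − 5) − 10 = 0, and ∂_2 has invariant factor 2 > 1, so H_1 = Z/2Z.
  H_2: rank ker ∂_2 − rank ∂_3 = (10 − 10) − 0 = 0, and there is no ∂_3, so H_2 = 0.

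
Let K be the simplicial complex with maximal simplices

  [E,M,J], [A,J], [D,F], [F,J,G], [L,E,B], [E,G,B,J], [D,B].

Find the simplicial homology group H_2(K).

Take the total order A < B < D < E < F < G < J < L < M on the vertex set. Then K (dimension 3) consists of the simplices:

  0-simplices (9): A, B, D, E, F, G, J, L, M
  1-simplices (15): AJ, BD, BE, BG, BJ, BL, DF, EG, EJ, EL, EM, FG, FJ, GJ, JM
  2-simplices (7): BEG, BEJ, BEL, BGJ, EGJ, EJM, FGJ
  3-simplices (1): BEGJ

Hence C_0 ≅ Z^9, C_1 ≅ Z^15, C_2 ≅ Z^7, C_3 ≅ Z^1.

∂_1: C_1 → C_0 maps an edge to its endpoints' difference, ∂[p,q] = q − p.
As a 9×15 matrix over Z this has rank 8, with invariant factors (1,1,1,1,1,1,1,1).

Boundary ∂_2: C_2 → C_1 sends each 2-simplex [p,q,r] to [q,r] − [p,r] + [p,q]. For instance
  ∂EGJ = GJ − EJ + EG,
  ∂FGJ = GJ − FJ + FG.
The 15×7 boundary matrix has rank 6 and Smith normal form diag(1,1,1,1,1,1).

The boundary map ∂_3: C_3 → C_2 sends each 3-simplex σ to the alternating sum Σ_i (−1)^i (σ with its i-th vertex removed). For instance
  ∂BEGJ = EGJ − BGJ + BEJ − BEG.
This gives a 7×1 integer matrix of rank 1; reducing to Smith normal form yields diagonal entries (1).

Reading off H_k = ker ∂_k / im ∂_{k+1}:

  H_2: rank ker ∂_2 − rank ∂_3 = (7 − 6) − 1 = 0, and the invariant factors of ∂_3 are all 1, so H_2 = 0.

H_2 ≅ 0.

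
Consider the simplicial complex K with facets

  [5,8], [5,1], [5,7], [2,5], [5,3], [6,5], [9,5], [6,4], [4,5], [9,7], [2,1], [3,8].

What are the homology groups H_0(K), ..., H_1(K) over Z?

K has 9 vertices, 12 edges.
rank ∂_0 = 0, rank ∂_1 = 8 ⇒ b_0 = 9 − 0 − 8 = 1; all invariant factors of ∂_1 are 1 so no torsion. So H_0 ≅ Z.
rank ∂_1 = 8, rank ∂_2 = 0 ⇒ b_1 = 12 − 8 − 0 = 4. So H_1 ≅ Z^4.

H_0 = Z,  H_1 = Z^4.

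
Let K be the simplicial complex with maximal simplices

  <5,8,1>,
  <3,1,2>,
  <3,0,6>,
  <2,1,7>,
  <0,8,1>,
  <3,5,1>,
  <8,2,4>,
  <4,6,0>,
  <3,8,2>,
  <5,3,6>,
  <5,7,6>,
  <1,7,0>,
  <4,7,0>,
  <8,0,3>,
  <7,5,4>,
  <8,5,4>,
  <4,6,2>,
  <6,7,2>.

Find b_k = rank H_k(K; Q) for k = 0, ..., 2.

b_0 = 1, b_1 = 1, b_2 = 0.

Order the vertices as 0 < 1 < 2 < 3 < 4 < 5 < 6 < 7 < 8. Listing each simplex with vertices in this order, K has dimension 2 with simplices:

  0-simplices (9): [0], [1], [2], [3], [4], [5], [6], [7], [8]
  1-simplices (27): (27 of them)
  2-simplices (18): [0,1,7], [0,1,8], [0,3,6], [0,3,8], [0,4,6], [0,4,7], [1,2,3], [1,2,7], [1,3,5], [1,5,8], [2,3,8], [2,4,6], [2,4,8], [2,6,7], [3,5,6], [4,5,7], [4,5,8], [5,6,7]

so the chain groups are C_0 ≅ Z^9, C_1 ≅ Z^27, C_2 ≅ Z^18.

Boundary ∂_1: C_1 → C_0 maps an edge to its endpoints' difference, ∂[p,q] = q − p.
This gives a 9×27 integer matrix of rank 8; reducing to Smith normal form yields diagonal entries (1,1,1,1,1,1,1,1).

Boundary ∂_2: C_2 → C_1 maps a triangle to the signed sum of its edges. For instance
  ∂[0,4,7] = [4,7] − [0,7] + [0,4],
  ∂[0,3,6] = [3,6] − [0,6] + [0,3].
As a 27×18 matrix over Z this has rank 18, with invariant factors (1,1,1,1,1,1,1,1,1,1,1,1,1,1,1,1,1,2).

Now H_k = ker ∂_k / im ∂_{k+1}, so:

  H_0: rank C_0 − rank ∂_1 = 9 − 8 = 1, and the invariant factors of ∂_1 are all 1, so H_0 ≅ Z.
  H_1: rank ker ∂_1 − rank ∂_2 = (27 − 8) − 18 = 1, and ∂_2 has invariant factor 2 > 1, so H_1 ≅ Z ⊕ Z/2.
  H_2: rank ker ∂_2 − rank ∂_3 = (18 − 18) − 0 = 0, and there is no ∂_3, so H_2 ≅ 0.

Hence the Betti numbers are b_0 = 1, b_1 = 1, b_2 = 0.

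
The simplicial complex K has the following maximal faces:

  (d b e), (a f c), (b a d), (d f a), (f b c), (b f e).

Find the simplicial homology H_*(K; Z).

Fix the vertex order a < b < c < d < e < f and write every simplex with vertices in increasing order. Then dim K = 2 and the simplices of K are:

  0-simplices (6): a, b, c, d, e, f
  1-simplices (12): ab, ac, ad, af, bc, bd, be, bf, cf, de, df, ef
  2-simplices (6): abd, acf, adf, bcf, bde, bef

Hence C_0 ≅ Z^6, C_1 ≅ Z^12, C_2 ≅ Z^6.

The boundary map ∂_1: C_1 → C_0 sends each edge [p,q] (with p < q) to q − p.
The 6×12 boundary matrix has rank 5 and Smith normal form diag(1,1,1,1,1).

The boundary map ∂_2: C_2 → C_1 acts by ∂[p,q,r] = [q,r] − [p,r] + [p,q]. For instance
  ∂adf = df − af + ad,
  ∂bde = de − be + bd.
The resulting 12×6 matrix has rank 6, and its Smith normal form has invariant factors (1,1,1,1,1,1).

Reading off H_k = ker ∂_k / im ∂_{k+1}:

  H_0: rank C_0 − rank ∂_1 = 6 − 5 = 1, and the invariant factors of ∂_1 are all 1, so H_0 = Z.
  H_1: rank ker ∂_1 − rank ∂_2 = (12 − 5) − 6 = 1, and the invariant factors of ∂_2 are all 1, so H_1 = Z.
  H_2: rank ker ∂_2 − rank ∂_3 = (6 − 6) − 0 = 0, and there is no ∂_3, so H_2 = 0.

As a check, the Euler characteristic is 6 − 12 + 6 = 0, which agrees with 1 − 1 + 0 = 0.

H_0 = Z,  H_1 = Z,  H_2 = 0.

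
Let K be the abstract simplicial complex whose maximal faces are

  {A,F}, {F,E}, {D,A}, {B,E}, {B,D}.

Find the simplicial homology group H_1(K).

We work with the vertex ordering A < B < D < E < F. The simplices of K, each written with vertices in increasing order, are:

  0-simplices (5): A, B, D, E, F
  1-simplices (5): AD, AF, BD, BE, EF

giving chain groups C_0 ≅ Z^5, C_1 ≅ Z^5.

Boundary ∂_1: C_1 → C_0 maps an edge to its endpoints' difference, ∂[p,q] = q − p.
This gives a 5×5 integer matrix of rank 4; reducing to Smith normal form yields diagonal entries (1,1,1,1).

Reading off H_k = ker ∂_k / im ∂_{k+1}:

  H_1: rank ker ∂_1 − rank ∂_2 = (5 − 4) − 0 = 1, and there is no ∂_2, so H_1 ≅ Z.

H_1 ≅ Z.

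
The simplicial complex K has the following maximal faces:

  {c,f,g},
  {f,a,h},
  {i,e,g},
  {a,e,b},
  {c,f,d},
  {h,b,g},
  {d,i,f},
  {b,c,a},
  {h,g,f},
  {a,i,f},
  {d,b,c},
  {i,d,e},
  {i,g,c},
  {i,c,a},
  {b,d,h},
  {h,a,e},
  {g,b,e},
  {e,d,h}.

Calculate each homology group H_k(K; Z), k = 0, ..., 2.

We work with the vertex ordering a < b < c < d < e < f < g < h < i. The simplices of K, each written with vertices in increasing order, are:

  0-simplices (9): a, b, c, d, e, f, g, h, i
  1-simplices (27): ab, ac, ae, af, ah, ai, bc, bd, be, bg, bh, cd, cf, cg, ci, de, df, dh, di, eg, eh, ei, fg, fh, fi, gh, gi
  2-simplices (18): abc, abe, aci, aeh, afh, afi, bcd, bdh, beg, bgh, cdf, cfg, cgi, deh, dei, dfi, egi, fgh

giving chain groups C_0 ≅ Z^9, C_1 ≅ Z^27, C_2 ≅ Z^18.

The boundary map ∂_1: C_1 → C_0 maps an edge to its endpoints' difference, ∂[p,q] = q − p. For instance
  ∂bc = c − b.
The 9×27 boundary matrix has rank 8 and Smith normal form diag(1,1,1,1,1,1,1,1).

The boundary map ∂_2: C_2 → C_1 sends each 2-simplex [p,q,r] to [q,r] − [p,r] + [p,q]. For instance
  ∂egi = gi − ei + eg,
  ∂cgi = gi − ci + cg.
As a 27×18 matrix over Z this has rank 18, with invariant factors (1,1,1,1,1,1,1,1,1,1,1,1,1,1,1,1,1,2).

Now H_k = ker ∂_k / im ∂_{k+1}, so:

  H_0: rank C_0 − rank ∂_1 = 9 − 8 = 1, and the invariant factors of ∂_1 are all 1, so H_0 ≅ Z.
  H_1: rank ker ∂_1 − rank ∂_2 = (27 − 8) − 18 = 1, and ∂_2 has invariant factor 2 > 1, so H_1 ≅ Z ⊕ Z/2.
  H_2: rank ker ∂_2 − rank ∂_3 = (18 − 18) − 0 = 0, and there is no ∂_3, so H_2 ≅ 0.

As a check, the Euler characteristic is 9 − 27 + 18 = 0, which agrees with 1 − 1 + 0 = 0.
(K is a triangulation of the Klein bottle.)

H_0 ≅ Z,  H_1 ≅ Z ⊕ Z/2,  H_2 = 0.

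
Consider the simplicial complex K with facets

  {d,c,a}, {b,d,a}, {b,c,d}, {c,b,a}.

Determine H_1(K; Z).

H_1 = 0.

Order the vertices as a < b < c < d. Listing each simplex with vertices in this order, K has dimension 2 with simplices:

  0-simplices (4): a, b, c, d
  1-simplices (6): ab, ac, ad, bc, bd, cd
  2-simplices (4): abc, abd, acd, bcd

Hence C_0 ≅ Z^4, C_1 ≅ Z^6, C_2 ≅ Z^4.

The boundary map ∂_1: C_1 → C_0 sends each edge [p,q] (with p < q) to q − p. For instance
  ∂bd = d − b.
The 4×6 boundary matrix has rank 3 and Smith normal form diag(1,1,1).

∂_2: C_2 → C_1 acts by ∂[p,q,r] = [q,r] − [p,r] + [p,q]. For instance
  ∂abc = bc − ac + ab,
  ∂abd = bd − ad + ab.
As a 6×4 matrix over Z this has rank 3, with invariant factors (1,1,1).

Computing H_k = (kernel of ∂_k) / (image of ∂_{k+1}):

  H_1: rank ker ∂_1 − rank ∂_2 = (6 − 3) − 3 = 0, and the invariant factors of ∂_2 are all 1, so H_1 ≅ 0.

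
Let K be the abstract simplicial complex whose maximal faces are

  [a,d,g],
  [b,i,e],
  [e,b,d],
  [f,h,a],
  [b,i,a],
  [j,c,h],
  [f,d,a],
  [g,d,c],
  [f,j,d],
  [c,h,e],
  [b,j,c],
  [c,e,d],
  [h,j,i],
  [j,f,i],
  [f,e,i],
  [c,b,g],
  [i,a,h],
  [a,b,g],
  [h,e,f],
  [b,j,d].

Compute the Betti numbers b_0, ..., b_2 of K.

Order the vertices as a < b < c < d < e < f < g < h < i < j. Listing each simplex with vertices in this order, K has dimension 2 with simplices:

  0-simplices (10): a, b, c, d, e, f, g, h, i, j
  1-simplices (30): ab, ad, af, ag, ah, ai, bc, bd, be, bg, bi, bj, cd, ce, cg, ch, cj, de, df, dg, dj, ef, eh, ei, fh, fi, fj, hi, hj, ij
  2-simplices (20): abg, abi, adf, adg, afh, ahi, bcg, bcj, bde, bdj, bei, cde, cdg, ceh, chj, dfj, efh, efi, fij, hij

giving chain groups C_0 ≅ Z^10, C_1 ≅ Z^30, C_2 ≅ Z^20.

The boundary map ∂_1: C_1 → C_0 maps an edge to its endpoints' difference, ∂[p,q] = q − p. For instance
  ∂ef = f − e.
The resulting 10×30 matrix has rank 9, and its Smith normal form has invariant factors (1,1,1,1,1,1,1,1,1).

The boundary map ∂_2: C_2 → C_1 maps a triangle to the signed sum of its edges. For instance
  ∂fij = ij − fj + fi,
  ∂cdg = dg − cg + cd.
This gives a 30×20 integer matrix of rank 20; reducing to Smith normal form yields diagonal entries (1,1,1,1,1,1,1,1,1,1,1,1,1,1,1,1,1,1,1,2).

From H_k ≅ ker(∂_k) / im(∂_{k+1}) we obtain:

  H_0: rank C_0 − rank ∂_1 = 10 − 9 = 1, and the invariant factors of ∂_1 are all 1, so H_0 ≅ Z.
  H_1: rank ker ∂_1 − rank ∂_2 = (30 − 9) − 20 = 1, and ∂_2 has invariant factor 2 > 1, so H_1 ≅ Z ⊕ Z/2Z.
  H_2: rank ker ∂_2 − rank ∂_3 = (20 − 20) − 0 = 0, and there is no ∂_3, so H_2 ≅ 0.

As a check, the Euler characteristic is 10 − 30 + 20 = 0, which agrees with 1 − 1 + 0 = 0.
(K is a triangulation of the Klein bottle.)

Hence the Betti numbers are b_0 = 1, b_1 = 1, b_2 = 0.

b_0 = 1, b_1 = 1, b_2 = 0.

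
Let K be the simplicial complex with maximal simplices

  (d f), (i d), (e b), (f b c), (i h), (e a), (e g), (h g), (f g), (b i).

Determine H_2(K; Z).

Order the vertices as a < b < c < d < e < f < g < h < i. Listing each simplex with vertices in this order, K has dimension 2 with simplices:

  0-simplices (9): a, b, c, d, e, f, g, h, i
  1-simplices (12): ae, bc, be, bf, bi, cf, df, di, eg, fg, gh, hi
  2-simplices (1): bcf

so the chain groups are C_0 ≅ Z^9, C_1 ≅ Z^12, C_2 ≅ Z^1.

Boundary ∂_1: C_1 → C_0 sends each edge [p,q] (with p < q) to q − p.
The 9×12 boundary matrix has rank 8 and Smith normal form diag(1,1,1,1,1,1,1,1).

∂_2: C_2 → C_1 sends each 2-simplex [p,q,r] to [q,r] − [p,r] + [p,q]. For instance
  ∂bcf = cf − bf + bc.
The 12×1 boundary matrix has rank 1 and Smith normal form diag(1).

From H_k ≅ ker(∂_k) / im(∂_{k+1}) we obtain:

  H_2: rank ker ∂_2 − rank ∂_3 = (1 − 1) − 0 = 0, and there is no ∂_3, so H_2 ≅ 0.

H_2 ≅ 0.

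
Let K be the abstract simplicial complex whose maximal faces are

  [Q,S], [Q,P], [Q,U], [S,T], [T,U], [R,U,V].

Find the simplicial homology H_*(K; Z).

H_0 = Z,  H_1 = Z,  H_2 = 0.

Fix the vertex order P < Q < R < S < T < U < V and write every simplex with vertices in increasing order. Then dim K = 2 and the simplices of K are:

  0-simplices (7): P, Q, R, S, T, U, V
  1-simplices (8): PQ, QS, QU, RU, RV, ST, TU, UV
  2-simplices (1): RUV

so the chain groups are C_0 ≅ Z^7, C_1 ≅ Z^8, C_2 ≅ Z^1.

The boundary map ∂_1: C_1 → C_0 is given by ∂[p,q] = [q] − [p]. For instance
  ∂UV = V − U.
This gives a 7×8 integer matrix of rank 6; reducing to Smith normal form yields diagonal entries (1,1,1,1,1,1).

∂_2: C_2 → C_1 acts by ∂[p,q,r] = [q,r] − [p,r] + [p,q]. For instance
  ∂RUV = UV − RV + RU.
This gives a 8×1 integer matrix of rank 1; reducing to Smith normal form yields diagonal entries (1).

Computing H_k = (kernel of ∂_k) / (image of ∂_{k+1}):

  H_0: rank C_0 − rank ∂_1 = 7 − 6 = 1, and the invariant factors of ∂_1 are all 1, so H_0 ≅ Z.
  H_1: rank ker ∂_1 − rank ∂_2 = (8 − 6) − 1 = 1, and the invariant factors of ∂_2 are all 1, so H_1 ≅ Z.
  H_2: rank ker ∂_2 − rank ∂_3 = (1 − 1) − 0 = 0, and there is no ∂_3, so H_2 ≅ 0.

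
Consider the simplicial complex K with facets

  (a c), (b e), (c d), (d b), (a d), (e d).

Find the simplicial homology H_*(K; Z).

H_0 = Z,  H_1 = Z^2.

Fix the vertex order a < b < c < d < e and write every simplex with vertices in increasing order. Then dim K = 1 and the simplices of K are:

  0-simplices (5): a, b, c, d, e
  1-simplices (6): ac, ad, bd, be, cd, de

Hence C_0 ≅ Z^5, C_1 ≅ Z^6.

The boundary map ∂_1: C_1 → C_0 maps an edge to its endpoints' difference, ∂[p,q] = q − p.
The 5×6 boundary matrix has rank 4 and Smith normal form diag(1,1,1,1).

Computing H_k = (kernel of ∂_k) / (image of ∂_{k+1}):

  H_0: rank C_0 − rank ∂_1 = 5 − 4 = 1, and the invariant factors of ∂_1 are all 1, so H_0 ≅ Z.
  H_1: rank ker ∂_1 − rank ∂_2 = (6 − 4) − 0 = 2, and there is no ∂_2, so H_1 ≅ Z^2.

As a check, the Euler characteristic is 5 − 6 = -1, which agrees with 1 − 2 = -1.
(K is a triangulation of a wedge of 2 circles.)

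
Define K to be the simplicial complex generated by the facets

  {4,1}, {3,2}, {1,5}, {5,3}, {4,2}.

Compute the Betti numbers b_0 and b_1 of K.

K has 5 vertices, 5 edges.
rank ∂_0 = 0, rank ∂_1 = 4 ⇒ b_0 = 5 − 0 − 4 = 1; all invariant factors of ∂_1 are 1 so no torsion. So H_0 = Z.
rank ∂_1 = 4, rank ∂_2 = 0 ⇒ b_1 = 5 − 4 − 0 = 1. So H_1 = Z.

b_0 = 1, b_1 = 1.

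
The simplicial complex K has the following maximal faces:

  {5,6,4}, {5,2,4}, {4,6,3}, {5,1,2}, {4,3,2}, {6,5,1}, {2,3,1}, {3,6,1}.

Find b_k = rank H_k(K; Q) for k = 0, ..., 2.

K has 6 vertices, 12 edges, 8 triangles.
rank ∂_0 = 0, rank ∂_1 = 5 ⇒ b_0 = 6 − 0 − 5 = 1; all invariant factors of ∂_1 are 1 so no torsion. So H_0 ≅ Z.
rank ∂_1 = 5, rank ∂_2 = 7 ⇒ b_1 = 12 − 5 − 7 = 0; all invariant factors of ∂_2 are 1 so no torsion. So H_1 ≅ 0.
rank ∂_2 = 7, rank ∂_3 = 0 ⇒ b_2 = 8 − 7 − 0 = 1. So H_2 ≅ Z.

b_0 = 1, b_1 = 0, b_2 = 1.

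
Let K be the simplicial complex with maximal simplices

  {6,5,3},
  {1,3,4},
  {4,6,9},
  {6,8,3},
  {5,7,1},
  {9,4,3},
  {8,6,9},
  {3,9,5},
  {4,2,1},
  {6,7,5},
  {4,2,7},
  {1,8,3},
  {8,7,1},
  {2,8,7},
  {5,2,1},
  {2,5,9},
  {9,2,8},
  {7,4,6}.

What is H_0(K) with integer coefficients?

K has 9 vertices, 27 edges, 18 triangles.
rank ∂_0 = 0, rank ∂_1 = 8 ⇒ b_0 = 9 − 0 − 8 = 1; all invariant factors of ∂_1 are 1 so no torsion. So H_0 = Z.

H_0 ≅ Z.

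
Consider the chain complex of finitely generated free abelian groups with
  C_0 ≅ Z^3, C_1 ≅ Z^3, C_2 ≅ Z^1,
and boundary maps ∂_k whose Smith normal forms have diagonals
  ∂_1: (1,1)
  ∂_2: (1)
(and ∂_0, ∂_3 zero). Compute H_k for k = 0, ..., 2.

H_0 ≅ Z,  H_1 = 0,  H_2 = 0.

H_0: b_0 = 3 − 0 − 2 = 1; torsion from ∂_1 factors > 1: none. So H_0 ≅ Z.
H_1: b_1 = 3 − 2 − 1 = 0; torsion from ∂_2 factors > 1: none. So H_1 ≅ 0.
H_2: b_2 = 1 − 1 − 0 = 0; torsion from ∂_3 factors > 1: none. So H_2 ≅ 0.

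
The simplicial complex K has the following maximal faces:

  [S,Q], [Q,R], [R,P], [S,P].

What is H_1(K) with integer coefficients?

H_1 ≅ Z.

Order the vertices as P < Q < R < S. Listing each simplex with vertices in this order, K has dimension 1 with simplices:

  0-simplices (4): P, Q, R, S
  1-simplices (4): PR, PS, QR, QS

so the chain groups are C_0 ≅ Z^4, C_1 ≅ Z^4.

∂_1: C_1 → C_0 sends each edge [p,q] (with p < q) to q − p. For instance
  ∂PR = R − P.
The resulting 4×4 matrix has rank 3, and its Smith normal form has invariant factors (1,1,1).

Computing H_k = (kernel of ∂_k) / (image of ∂_{k+1}):

  H_1: rank ker ∂_1 − rank ∂_2 = (4 − 3) − 0 = 1, and there is no ∂_2, so H_1 ≅ Z.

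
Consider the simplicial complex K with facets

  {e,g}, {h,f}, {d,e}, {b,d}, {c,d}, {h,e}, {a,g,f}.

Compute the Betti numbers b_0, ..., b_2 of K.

Fix the vertex order a < b < c < d < e < f < g < h and write every simplex with vertices in increasing order. Then dim K = 2 and the simplices of K are:

  0-simplices (8): a, b, c, d, e, f, g, h
  1-simplices (9): af, ag, bd, cd, de, eg, eh, fg, fh
  2-simplices (1): afg

Hence C_0 ≅ Z^8, C_1 ≅ Z^9, C_2 ≅ Z^1.

The boundary map ∂_1: C_1 → C_0 sends each edge [p,q] (with p < q) to q − p. For instance
  ∂cd = d − c.
As a 8×9 matrix over Z this has rank 7, with invariant factors (1,1,1,1,1,1,1).

The boundary map ∂_2: C_2 → C_1 acts by ∂[p,q,r] = [q,r] − [p,r] + [p,q]. For instance
  ∂afg = fg − ag + af.
As a 9×1 matrix over Z this has rank 1, with invariant factors (1).

Now H_k = ker ∂_k / im ∂_{k+1}, so:

  H_0: rank C_0 − rank ∂_1 = 8 − 7 = 1, and the invariant factors of ∂_1 are all 1, so H_0 = Z.
  H_1: rank ker ∂_1 − rank ∂_2 = (9 − 7) − 1 = 1, and the invariant factors of ∂_2 are all 1, so H_1 = Z.
  H_2: rank ker ∂_2 − rank ∂_3 = (1 − 1) − 0 = 0, and there is no ∂_3, so H_2 = 0.

As a check, the Euler characteristic is 8 − 9 + 1 = 0, which agrees with 1 − 1 + 0 = 0.

Hence the Betti numbers are b_0 = 1, b_1 = 1, b_2 = 0.

b_0 = 1, b_1 = 1, b_2 = 0.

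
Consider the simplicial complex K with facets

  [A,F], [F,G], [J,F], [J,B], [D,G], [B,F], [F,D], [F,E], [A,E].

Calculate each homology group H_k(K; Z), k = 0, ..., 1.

We work with the vertex ordering A < B < D < E < F < G < J. The simplices of K, each written with vertices in increasing order, are:

  0-simplices (7): A, B, D, E, F, G, J
  1-simplices (9): AE, AF, BF, BJ, DF, DG, EF, FG, FJ

so the chain groups are C_0 ≅ Z^7, C_1 ≅ Z^9.

Boundary ∂_1: C_1 → C_0 sends each edge [p,q] (with p < q) to q − p. For instance
  ∂BJ = J − B.
The 7×9 boundary matrix has rank 6 and Smith normal form diag(1,1,1,1,1,1).

Computing H_k = (kernel of ∂_k) / (image of ∂_{k+1}):

  H_0: rank C_0 − rank ∂_1 = 7 − 6 = 1, and the invariant factors of ∂_1 are all 1, so H_0 = Z.
  H_1: rank ker ∂_1 − rank ∂_2 = (9 − 6) − 0 = 3, and there is no ∂_2, so H_1 = Z^3.

As a check, the Euler characteristic is 7 − 9 = -2, which agrees with 1 − 3 = -2.

H_0 ≅ Z,  H_1 ≅ Z^3.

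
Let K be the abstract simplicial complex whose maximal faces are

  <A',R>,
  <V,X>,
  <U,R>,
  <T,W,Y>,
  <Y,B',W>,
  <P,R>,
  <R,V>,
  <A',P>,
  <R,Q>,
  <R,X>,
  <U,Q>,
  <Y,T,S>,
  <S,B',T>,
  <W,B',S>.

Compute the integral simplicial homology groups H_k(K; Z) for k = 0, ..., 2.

H_0 = Z^2,  H_1 = Z^4,  H_2 = 0.

Take the total order P < Q < R < S < T < U < V < W < X < Y < A' < B' on the vertex set. Then K (dimension 2) consists of the simplices:

  0-simplices (12): [P], [Q], [R], [S], [T], [U], [V], [W], [X], [Y], [A'], [B']
  1-simplices (19): [P,R], [P,A'], [Q,R], [Q,U], [R,U], [R,V], [R,X], [R,A'], [S,T], [S,W], [S,Y], [S,B'], [T,W], [T,Y], [T,B'], [V,X], [W,Y], [W,B'], [Y,B']
  2-simplices (5): [S,T,Y], [S,T,B'], [S,W,B'], [T,W,Y], [W,Y,B']

Hence C_0 ≅ Z^12, C_1 ≅ Z^19, C_2 ≅ Z^5.

The boundary map ∂_1: C_1 → C_0 sends each edge [p,q] (with p < q) to q − p.
The resulting 12×19 matrix has rank 10, and its Smith normal form has invariant factors (1,1,1,1,1,1,1,1,1,1).

The boundary map ∂_2: C_2 → C_1 sends each 2-simplex [p,q,r] to [q,r] − [p,r] + [p,q]. For instance
  ∂[S,T,B'] = [T,B'] − [S,B'] + [S,T],
  ∂[T,W,Y] = [W,Y] − [T,Y] + [T,W].
This gives a 19×5 integer matrix of rank 5; reducing to Smith normal form yields diagonal entries (1,1,1,1,1).

Now H_k = ker ∂_k / im ∂_{k+1}, so:

  H_0: rank C_0 − rank ∂_1 = 12 − 10 = 2, and the invariant factors of ∂_1 are all 1, so H_0 = Z^2.
  H_1: rank ker ∂_1 − rank ∂_2 = (19 − 10) − 5 = 4, and the invariant factors of ∂_2 are all 1, so H_1 = Z^4.
  H_2: rank ker ∂_2 − rank ∂_3 = (5 − 5) − 0 = 0, and there is no ∂_3, so H_2 = 0.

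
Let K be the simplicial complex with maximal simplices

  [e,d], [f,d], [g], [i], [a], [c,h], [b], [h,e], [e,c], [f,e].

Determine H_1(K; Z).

Fix the vertex order a < b < c < d < e < f < g < h < i and write every simplex with vertices in increasing order. Then dim K = 1 and the simplices of K are:

  0-simplices (9): a, b, c, d, e, f, g, h, i
  1-simplices (6): ce, ch, de, df, ef, eh

giving chain groups C_0 ≅ Z^9, C_1 ≅ Z^6.

Boundary ∂_1: C_1 → C_0 is given by ∂[p,q] = [q] − [p].
As a 9×6 matrix over Z this has rank 4, with invariant factors (1,1,1,1).

Reading off H_k = ker ∂_k / im ∂_{k+1}:

  H_1: rank ker ∂_1 − rank ∂_2 = (6 − 4) − 0 = 2, and there is no ∂_2, so H_1 = Z^2.

H_1 = Z^2.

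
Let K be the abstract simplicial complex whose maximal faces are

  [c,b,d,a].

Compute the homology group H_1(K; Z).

H_1 ≅ 0.

Order the vertices as a < b < c < d. Listing each simplex with vertices in this order, K has dimension 3 with simplices:

  0-simplices (4): a, b, c, d
  1-simplices (6): ab, ac, ad, bc, bd, cd
  2-simplices (4): abc, abd, acd, bcd
  3-simplices (1): abcd

so the chain groups are C_0 ≅ Z^4, C_1 ≅ Z^6, C_2 ≅ Z^4, C_3 ≅ Z^1.

Boundary ∂_1: C_1 → C_0 is given by ∂[p,q] = [q] − [p].
The resulting 4×6 matrix has rank 3, and its Smith normal form has invariant factors (1,1,1).

Boundary ∂_2: C_2 → C_1 acts by ∂[p,q,r] = [q,r] − [p,r] + [p,q]. For instance
  ∂acd = cd − ad + ac,
  ∂abc = bc − ac + ab.
The 6×4 boundary matrix has rank 3 and Smith normal form diag(1,1,1).

The boundary map ∂_3: C_3 → C_2 sends each 3-simplex σ to the alternating sum Σ_i (−1)^i (σ with its i-th vertex removed). For instance
  ∂abcd = bcd − acd + abd − abc.
This gives a 4×1 integer matrix of rank 1; reducing to Smith normal form yields diagonal entries (1).

Computing H_k = (kernel of ∂_k) / (image of ∂_{k+1}):

  H_1: rank ker ∂_1 − rank ∂_2 = (6 − 3) − 3 = 0, and the invariant factors of ∂_2 are all 1, so H_1 ≅ 0.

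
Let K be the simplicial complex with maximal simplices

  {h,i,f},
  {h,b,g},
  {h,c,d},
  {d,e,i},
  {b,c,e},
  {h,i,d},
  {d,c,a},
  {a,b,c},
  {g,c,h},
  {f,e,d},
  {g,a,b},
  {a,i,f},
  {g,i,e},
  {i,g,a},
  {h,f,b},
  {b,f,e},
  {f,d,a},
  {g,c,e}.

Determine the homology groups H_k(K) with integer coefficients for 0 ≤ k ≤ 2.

H_0 ≅ Z,  H_1 ≅ Z × Z/2,  H_2 = 0.

Take the total order a < b < c < d < e < f < g < h < i on the vertex set. Then K (dimension 2) consists of the simplices:

  0-simplices (9): a, b, c, d, e, f, g, h, i
  1-simplices (27): ab, ac, ad, af, ag, ai, bc, be, bf, bg, bh, cd, ce, cg, ch, de, df, dh, di, ef, eg, ei, fh, fi, gh, gi, hi
  2-simplices (18): abc, abg, acd, adf, afi, agi, bce, bef, bfh, bgh, cdh, ceg, cgh, def, dei, dhi, egi, fhi

giving chain groups C_0 ≅ Z^9, C_1 ≅ Z^27, C_2 ≅ Z^18.

∂_1: C_1 → C_0 maps an edge to its endpoints' difference, ∂[p,q] = q − p. For instance
  ∂di = i − d.
As a 9×27 matrix over Z this has rank 8, with invariant factors (1,1,1,1,1,1,1,1).

∂_2: C_2 → C_1 acts by ∂[p,q,r] = [q,r] − [p,r] + [p,q]. For instance
  ∂afi = fi − ai + af,
  ∂abc = bc − ac + ab.
The 27×18 boundary matrix has rank 18 and Smith normal form diag(1,1,1,1,1,1,1,1,1,1,1,1,1,1,1,1,1,2).

Computing H_k = (kernel of ∂_k) / (image of ∂_{k+1}):

  H_0: rank C_0 − rank ∂_1 = 9 − 8 = 1, and the invariant factors of ∂_1 are all 1, so H_0 = Z.
  H_1: rank ker ∂_1 − rank ∂_2 = (27 − 8) − 18 = 1, and ∂_2 has invariant factor 2 > 1, so H_1 = Z × Z/2.
  H_2: rank ker ∂_2 − rank ∂_3 = (18 − 18) − 0 = 0, and there is no ∂_3, so H_2 = 0.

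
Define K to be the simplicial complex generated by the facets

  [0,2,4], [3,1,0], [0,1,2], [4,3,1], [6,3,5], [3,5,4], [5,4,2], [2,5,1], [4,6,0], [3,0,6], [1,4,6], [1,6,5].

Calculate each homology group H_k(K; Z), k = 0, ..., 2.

Fix the vertex order 0 < 1 < 2 < 3 < 4 < 5 < 6 and write every simplex with vertices in increasing order. Then dim K = 2 and the simplices of K are:

  0-simplices (7): [0], [1], [2], [3], [4], [5], [6]
  1-simplices (18): [0,1], [0,2], [0,3], [0,4], [0,6], [1,2], [1,3], [1,4], [1,5], [1,6], [2,4], [2,5], [3,4], [3,5], [3,6], [4,5], [4,6], [5,6]
  2-simplices (12): [0,1,2], [0,1,3], [0,2,4], [0,3,6], [0,4,6], [1,2,5], [1,3,4], [1,4,6], [1,5,6], [2,4,5], [3,4,5], [3,5,6]

so the chain groups are C_0 ≅ Z^7, C_1 ≅ Z^18, C_2 ≅ Z^12.

∂_1: C_1 → C_0 maps an edge to its endpoints' difference, ∂[p,q] = q − p.
The resulting 7×18 matrix has rank 6, and its Smith normal form has invariant factors (1,1,1,1,1,1).

The boundary map ∂_2: C_2 → C_1 sends each 2-simplex [p,q,r] to [q,r] − [p,r] + [p,q]. For instance
  ∂[1,2,5] = [2,5] − [1,5] + [1,2],
  ∂[0,1,2] = [1,2] − [0,2] + [0,1].
The resulting 18×12 matrix has rank 12, and its Smith normal form has invariant factors (1,1,1,1,1,1,1,1,1,1,1,2).

Computing H_k = (kernel of ∂_k) / (image of ∂_{k+1}):

  H_0: rank C_0 − rank ∂_1 = 7 − 6 = 1, and the invariant factors of ∂_1 are all 1, so H_0 = Z.
  H_1: rank ker ∂_1 − rank ∂_2 = (18 − 6) − 12 = 0, and ∂_2 has invariant factor 2 > 1, so H_1 = Z/2.
  H_2: rank ker ∂_2 − rank ∂_3 = (12 − 12) − 0 = 0, and there is no ∂_3, so H_2 = 0.

H_0 ≅ Z,  H_1 ≅ Z/2,  H_2 = 0.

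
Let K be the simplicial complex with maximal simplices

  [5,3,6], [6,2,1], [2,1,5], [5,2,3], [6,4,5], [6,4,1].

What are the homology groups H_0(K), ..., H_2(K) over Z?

Order the vertices as 1 < 2 < 3 < 4 < 5 < 6. Listing each simplex with vertices in this order, K has dimension 2 with simplices:

  0-simplices (6): [1], [2], [3], [4], [5], [6]
  1-simplices (12): [1,2], [1,4], [1,5], [1,6], [2,3], [2,5], [2,6], [3,5], [3,6], [4,5], [4,6], [5,6]
  2-simplices (6): [1,2,5], [1,2,6], [1,4,6], [2,3,5], [3,5,6], [4,5,6]

giving chain groups C_0 ≅ Z^6, C_1 ≅ Z^12, C_2 ≅ Z^6.

The boundary map ∂_1: C_1 → C_0 is given by ∂[p,q] = [q] − [p]. For instance
  ∂[1,4] = [4] − [1].
This gives a 6×12 integer matrix of rank 5; reducing to Smith normal form yields diagonal entries (1,1,1,1,1).

The boundary map ∂_2: C_2 → C_1 sends each 2-simplex [p,q,r] to [q,r] − [p,r] + [p,q]. For instance
  ∂[2,3,5] = [3,5] − [2,5] + [2,3],
  ∂[1,4,6] = [4,6] − [1,6] + [1,4].
As a 12×6 matrix over Z this has rank 6, with invariant factors (1,1,1,1,1,1).

From H_k ≅ ker(∂_k) / im(∂_{k+1}) we obtain:

  H_0: rank C_0 − rank ∂_1 = 6 − 5 = 1, and the invariant factors of ∂_1 are all 1, so H_0 ≅ Z.
  H_1: rank ker ∂_1 − rank ∂_2 = (12 − 5) − 6 = 1, and the invariant factors of ∂_2 are all 1, so H_1 ≅ Z.
  H_2: rank ker ∂_2 − rank ∂_3 = (6 − 6) − 0 = 0, and there is no ∂_3, so H_2 ≅ 0.

As a check, the Euler characteristic is 6 − 12 + 6 = 0, which agrees with 1 − 1 + 0 = 0.

H_0 = Z,  H_1 = Z,  H_2 = 0.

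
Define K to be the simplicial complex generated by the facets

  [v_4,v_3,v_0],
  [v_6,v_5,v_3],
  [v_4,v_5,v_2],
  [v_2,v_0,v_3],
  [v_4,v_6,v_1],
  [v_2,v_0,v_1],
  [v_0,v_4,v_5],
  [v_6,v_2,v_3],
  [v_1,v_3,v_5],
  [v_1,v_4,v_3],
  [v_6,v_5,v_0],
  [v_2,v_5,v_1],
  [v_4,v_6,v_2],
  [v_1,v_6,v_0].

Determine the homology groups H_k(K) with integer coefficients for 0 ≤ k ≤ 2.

H_0 ≅ Z,  H_1 ≅ Z^2,  H_2 ≅ Z.

Fix the vertex order v_0 < v_1 < v_2 < v_3 < v_4 < v_5 < v_6 and write every simplex with vertices in increasing order. Then dim K = 2 and the simplices of K are:

  0-simplices (7): [v_0], [v_1], [v_2], [v_3], [v_4], [v_5], [v_6]
  1-simplices (21): (21 of them)
  2-simplices (14): (14 of them)

so the chain groups are C_0 ≅ Z^7, C_1 ≅ Z^21, C_2 ≅ Z^14.

∂_1: C_1 → C_0 is given by ∂[p,q] = [q] − [p].
This gives a 7×21 integer matrix of rank 6; reducing to Smith normal form yields diagonal entries (1,1,1,1,1,1).

Boundary ∂_2: C_2 → C_1 acts by ∂[p,q,r] = [q,r] − [p,r] + [p,q]. For instance
  ∂[v_1,v_3,v_4] = [v_3,v_4] − [v_1,v_4] + [v_1,v_3],
  ∂[v_0,v_1,v_6] = [v_1,v_6] − [v_0,v_6] + [v_0,v_1].
The resulting 21×14 matrix has rank 13, and its Smith normal form has invariant factors (1,1,1,1,1,1,1,1,1,1,1,1,1).

Computing H_k = (kernel of ∂_k) / (image of ∂_{k+1}):

  H_0: rank C_0 − rank ∂_1 = 7 − 6 = 1, and the invariant factors of ∂_1 are all 1, so H_0 = Z.
  H_1: rank ker ∂_1 − rank ∂_2 = (21 − 6) − 13 = 2, and the invariant factors of ∂_2 are all 1, so H_1 = Z^2.
  H_2: rank ker ∂_2 − rank ∂_3 = (14 − 13) − 0 = 1, and there is no ∂_3, so H_2 = Z.

As a check, the Euler characteristic is 7 − 21 + 14 = 0, which agrees with 1 − 2 + 1 = 0.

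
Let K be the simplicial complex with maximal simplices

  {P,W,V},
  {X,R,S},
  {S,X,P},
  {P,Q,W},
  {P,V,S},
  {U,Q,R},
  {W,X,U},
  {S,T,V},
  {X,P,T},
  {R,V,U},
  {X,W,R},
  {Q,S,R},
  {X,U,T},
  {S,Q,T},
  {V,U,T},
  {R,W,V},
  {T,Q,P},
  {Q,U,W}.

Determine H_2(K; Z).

Take the total order P < Q < R < S < T < U < V < W < X on the vertex set. Then K (dimension 2) consists of the simplices:

  0-simplices (9): P, Q, R, S, T, U, V, W, X
  1-simplices (27): PQ, PS, PT, PV, PW, PX, QR, QS, QT, QU, QW, RS, RU, RV, RW, RX, ST, SV, SX, TU, TV, TX, UV, UW, UX, VW, WX
  2-simplices (18): PQT, PQW, PSV, PSX, PTX, PVW, QRS, QRU, QST, QUW, RSX, RUV, RVW, RWX, STV, TUV, TUX, UWX

so the chain groups are C_0 ≅ Z^9, C_1 ≅ Z^27, C_2 ≅ Z^18.

Boundary ∂_1: C_1 → C_0 is given by ∂[p,q] = [q] − [p]. For instance
  ∂VW = W − V.
The resulting 9×27 matrix has rank 8, and its Smith normal form has invariant factors (1,1,1,1,1,1,1,1).

The boundary map ∂_2: C_2 → C_1 maps a triangle to the signed sum of its edges. For instance
  ∂RWX = WX − RX + RW,
  ∂PVW = VW − PW + PV.
This gives a 27×18 integer matrix of rank 18; reducing to Smith normal form yields diagonal entries (1,1,1,1,1,1,1,1,1,1,1,1,1,1,1,1,1,2).

Reading off H_k = ker ∂_k / im ∂_{k+1}:

  H_2: rank ker ∂_2 − rank ∂_3 = (18 − 18) − 0 = 0, and there is no ∂_3, so H_2 = 0.

(K is a triangulation of the Klein bottle.)

H_2 ≅ 0.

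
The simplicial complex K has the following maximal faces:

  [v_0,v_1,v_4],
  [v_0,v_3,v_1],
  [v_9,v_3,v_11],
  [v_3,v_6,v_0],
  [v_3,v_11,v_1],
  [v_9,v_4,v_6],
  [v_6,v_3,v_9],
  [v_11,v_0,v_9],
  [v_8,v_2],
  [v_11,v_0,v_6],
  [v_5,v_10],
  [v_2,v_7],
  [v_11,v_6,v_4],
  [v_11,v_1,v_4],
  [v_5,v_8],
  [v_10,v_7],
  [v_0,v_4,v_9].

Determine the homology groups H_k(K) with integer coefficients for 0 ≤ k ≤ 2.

Order the vertices as v_0 < v_1 < v_2 < v_3 < v_4 < v_5 < v_6 < v_7 < v_8 < v_9 < v_10 < v_11. Listing each simplex with vertices in this order, K has dimension 2 with simplices:

  0-simplices (12): [v_0], [v_1], [v_2], [v_3], [v_4], [v_5], [v_6], [v_7], [v_8], [v_9], [v_10], [v_11]
  1-simplices (23): (23 of them)
  2-simplices (12): (12 of them)

giving chain groups C_0 ≅ Z^12, C_1 ≅ Z^23, C_2 ≅ Z^12.

∂_1: C_1 → C_0 sends each edge [p,q] (with p < q) to q − p. For instance
  ∂[v_1,v_4] = [v_4] − [v_1].
This gives a 12×23 integer matrix of rank 10; reducing to Smith normal form yields diagonal entries (1,1,1,1,1,1,1,1,1,1).

∂_2: C_2 → C_1 sends each 2-simplex [p,q,r] to [q,r] − [p,r] + [p,q]. For instance
  ∂[v_4,v_6,v_11] = [v_6,v_11] − [v_4,v_11] + [v_4,v_6],
  ∂[v_0,v_1,v_3] = [v_1,v_3] − [v_0,v_3] + [v_0,v_1].
The resulting 23×12 matrix has rank 12, and its Smith normal form has invariant factors (1,1,1,1,1,1,1,1,1,1,1,2).

Computing H_k = (kernel of ∂_k) / (image of ∂_{k+1}):

  H_0: rank C_0 − rank ∂_1 = 12 − 10 = 2, and the invariant factors of ∂_1 are all 1, so H_0 = Z^2.
  H_1: rank ker ∂_1 − rank ∂_2 = (23 − 10) − 12 = 1, and ∂_2 has invariant factor 2 > 1, so H_1 = Z ⊕ Z/2Z.
  H_2: rank ker ∂_2 − rank ∂_3 = (12 − 12) − 0 = 0, and there is no ∂_3, so H_2 = 0.

(K is a triangulation of the disjoint union of the real projective plane RP^2 and the circle S^1.)

H_0 = Z^2,  H_1 = Z ⊕ Z/2Z,  H_2 = 0.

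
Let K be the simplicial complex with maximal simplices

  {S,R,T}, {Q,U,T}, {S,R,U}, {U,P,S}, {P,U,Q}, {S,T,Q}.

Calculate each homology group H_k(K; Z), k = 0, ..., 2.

H_0 ≅ Z,  H_1 ≅ Z,  H_2 = 0.

K has 6 vertices, 12 edges, 6 triangles.
rank ∂_0 = 0, rank ∂_1 = 5 ⇒ b_0 = 6 − 0 − 5 = 1; all invariant factors of ∂_1 are 1 so no torsion. So H_0 ≅ Z.
rank ∂_1 = 5, rank ∂_2 = 6 ⇒ b_1 = 12 − 5 − 6 = 1; all invariant factors of ∂_2 are 1 so no torsion. So H_1 ≅ Z.
rank ∂_2 = 6, rank ∂_3 = 0 ⇒ b_2 = 6 − 6 − 0 = 0. So H_2 ≅ 0.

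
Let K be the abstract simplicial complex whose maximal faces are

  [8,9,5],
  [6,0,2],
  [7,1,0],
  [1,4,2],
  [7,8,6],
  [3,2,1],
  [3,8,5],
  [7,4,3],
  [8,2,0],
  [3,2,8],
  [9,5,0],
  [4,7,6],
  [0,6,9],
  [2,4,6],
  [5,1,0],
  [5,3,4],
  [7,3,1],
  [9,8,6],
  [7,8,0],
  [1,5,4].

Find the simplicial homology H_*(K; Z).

We work with the vertex ordering 0 < 1 < 2 < 3 < 4 < 5 < 6 < 7 < 8 < 9. The simplices of K, each written with vertices in increasing order, are:

  0-simplices (10): [0], [1], [2], [3], [4], [5], [6], [7], [8], [9]
  1-simplices (30): (30 of them)
  2-simplices (20): (20 of them)

so the chain groups are C_0 ≅ Z^10, C_1 ≅ Z^30, C_2 ≅ Z^20.

The boundary map ∂_1: C_1 → C_0 maps an edge to its endpoints' difference, ∂[p,q] = q − p. For instance
  ∂[3,4] = [4] − [3].
The resulting 10×30 matrix has rank 9, and its Smith normal form has invariant factors (1,1,1,1,1,1,1,1,1).

∂_2: C_2 → C_1 acts by ∂[p,q,r] = [q,r] − [p,r] + [p,q]. For instance
  ∂[1,3,7] = [3,7] − [1,7] + [1,3],
  ∂[1,4,5] = [4,5] − [1,5] + [1,4].
This gives a 30×20 integer matrix of rank 20; reducing to Smith normal form yields diagonal entries (1,1,1,1,1,1,1,1,1,1,1,1,1,1,1,1,1,1,1,2).

Computing H_k = (kernel of ∂_k) / (image of ∂_{k+1}):

  H_0: rank C_0 − rank ∂_1 = 10 − 9 = 1, and the invariant factors of ∂_1 are all 1, so H_0 ≅ Z.
  H_1: rank ker ∂_1 − rank ∂_2 = (30 − 9) − 20 = 1, and ∂_2 has invariant factor 2 > 1, so H_1 ≅ Z × Z/2.
  H_2: rank ker ∂_2 − rank ∂_3 = (20 − 20) − 0 = 0, and there is no ∂_3, so H_2 ≅ 0.

H_0 = Z,  H_1 = Z × Z/2,  H_2 = 0.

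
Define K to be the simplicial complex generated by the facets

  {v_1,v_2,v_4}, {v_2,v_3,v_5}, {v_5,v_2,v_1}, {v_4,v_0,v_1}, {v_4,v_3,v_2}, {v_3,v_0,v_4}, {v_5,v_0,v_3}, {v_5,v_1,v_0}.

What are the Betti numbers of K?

b_0 = 1, b_1 = 0, b_2 = 1.

Fix the vertex order v_0 < v_1 < v_2 < v_3 < v_4 < v_5 and write every simplex with vertices in increasing order. Then dim K = 2 and the simplices of K are:

  0-simplices (6): [v_0], [v_1], [v_2], [v_3], [v_4], [v_5]
  1-simplices (12): [v_0,v_1], [v_0,v_3], [v_0,v_4], [v_0,v_5], [v_1,v_2], [v_1,v_4], [v_1,v_5], [v_2,v_3], [v_2,v_4], [v_2,v_5], [v_3,v_4], [v_3,v_5]
  2-simplices (8): [v_0,v_1,v_4], [v_0,v_1,v_5], [v_0,v_3,v_4], [v_0,v_3,v_5], [v_1,v_2,v_4], [v_1,v_2,v_5], [v_2,v_3,v_4], [v_2,v_3,v_5]

giving chain groups C_0 ≅ Z^6, C_1 ≅ Z^12, C_2 ≅ Z^8.

∂_1: C_1 → C_0 maps an edge to its endpoints' difference, ∂[p,q] = q − p.
The resulting 6×12 matrix has rank 5, and its Smith normal form has invariant factors (1,1,1,1,1).

The boundary map ∂_2: C_2 → C_1 maps a triangle to the signed sum of its edges. For instance
  ∂[v_1,v_2,v_5] = [v_2,v_5] − [v_1,v_5] + [v_1,v_2],
  ∂[v_0,v_1,v_4] = [v_1,v_4] − [v_0,v_4] + [v_0,v_1].
As a 12×8 matrix over Z this has rank 7, with invariant factors (1,1,1,1,1,1,1).

From H_k ≅ ker(∂_k) / im(∂_{k+1}) we obtain:

  H_0: rank C_0 − rank ∂_1 = 6 − 5 = 1, and the invariant factors of ∂_1 are all 1, so H_0 = Z.
  H_1: rank ker ∂_1 − rank ∂_2 = (12 − 5) − 7 = 0, and the invariant factors of ∂_2 are all 1, so H_1 = 0.
  H_2: rank ker ∂_2 − rank ∂_3 = (8 − 7) − 0 = 1, and there is no ∂_3, so H_2 = Z.

Hence the Betti numbers are b_0 = 1, b_1 = 0, b_2 = 1.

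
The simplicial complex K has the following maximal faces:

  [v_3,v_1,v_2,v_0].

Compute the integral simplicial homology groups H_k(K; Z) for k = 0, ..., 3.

H_0 ≅ Z,  H_1 = 0,  H_2 = 0,  H_3 = 0.

Take the total order v_0 < v_1 < v_2 < v_3 on the vertex set. Then K (dimension 3) consists of the simplices:

  0-simplices (4): [v_0], [v_1], [v_2], [v_3]
  1-simplices (6): [v_0,v_1], [v_0,v_2], [v_0,v_3], [v_1,v_2], [v_1,v_3], [v_2,v_3]
  2-simplices (4): [v_0,v_1,v_2], [v_0,v_1,v_3], [v_0,v_2,v_3], [v_1,v_2,v_3]
  3-simplices (1): [v_0,v_1,v_2,v_3]

so the chain groups are C_0 ≅ Z^4, C_1 ≅ Z^6, C_2 ≅ Z^4, C_3 ≅ Z^1.

Boundary ∂_1: C_1 → C_0 maps an edge to its endpoints' difference, ∂[p,q] = q − p. For instance
  ∂[v_0,v_1] = [v_1] − [v_0].
The resulting 4×6 matrix has rank 3, and its Smith normal form has invariant factors (1,1,1).

The boundary map ∂_2: C_2 → C_1 maps a triangle to the signed sum of its edges. For instance
  ∂[v_0,v_1,v_3] = [v_1,v_3] − [v_0,v_3] + [v_0,v_1],
  ∂[v_0,v_2,v_3] = [v_2,v_3] − [v_0,v_3] + [v_0,v_2].
The 6×4 boundary matrix has rank 3 and Smith normal form diag(1,1,1).

Boundary ∂_3: C_3 → C_2 sends each 3-simplex σ to the alternating sum Σ_i (−1)^i (σ with its i-th vertex removed). For instance
  ∂[v_0,v_1,v_2,v_3] = [v_1,v_2,v_3] − [v_0,v_2,v_3] + [v_0,v_1,v_3] − [v_0,v_1,v_2].
As a 4×1 matrix over Z this has rank 1, with invariant factors (1).

Reading off H_k = ker ∂_k / im ∂_{k+1}:

  H_0: rank C_0 − rank ∂_1 = 4 − 3 = 1, and the invariant factors of ∂_1 are all 1, so H_0 = Z.
  H_1: rank ker ∂_1 − rank ∂_2 = (6 − 3) − 3 = 0, and the invariant factors of ∂_2 are all 1, so H_1 = 0.
  H_2: rank ker ∂_2 − rank ∂_3 = (4 − 3) − 1 = 0, and the invariant factors of ∂_3 are all 1, so H_2 = 0.
  H_3: rank ker ∂_3 − rank ∂_4 = (1 − 1) − 0 = 0, and there is no ∂_4, so H_3 = 0.

(K is a triangulation of the 3-simplex.)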